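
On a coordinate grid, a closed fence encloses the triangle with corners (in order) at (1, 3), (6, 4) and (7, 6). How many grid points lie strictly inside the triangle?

Using the shoelace formula, 2A = |(1·4 − 6·3) + (6·6 − 7·4) + (7·3 − 1·6)| = 9, so the area is 4.5.
The number of boundary lattice points is Σ gcd(|Δx|,|Δy|) = gcd(5,1) + gcd(1,2) + gcd(6,3) = 1+1+3 = 5.
Pick's theorem gives I = A − B/2 + 1 = 4.5 − 5/2 + 1 = 3.

3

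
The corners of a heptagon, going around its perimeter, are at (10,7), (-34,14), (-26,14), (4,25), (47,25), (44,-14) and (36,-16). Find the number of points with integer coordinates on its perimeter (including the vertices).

Summing gcd(|Δx|,|Δy|) over the edges gives the boundary count: gcd(44,7) + gcd(8,0) + gcd(30,11) + gcd(43,0) + gcd(3,39) + gcd(8,2) + gcd(26,23) = 1+8+1+43+3+2+1 = 59.

59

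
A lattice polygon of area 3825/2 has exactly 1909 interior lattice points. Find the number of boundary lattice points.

9

Pick's theorem gives A = I + B/2 − 1, so B = 2(A − I + 1) = 2(3825/2 − 1909 + 1) = 9.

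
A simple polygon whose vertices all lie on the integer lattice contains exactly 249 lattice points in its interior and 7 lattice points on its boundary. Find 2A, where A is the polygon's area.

503

Pick's theorem states A = I + B/2 − 1, so A = 249 + 7/2 − 1 = 503/2.
Hence 2A = 503.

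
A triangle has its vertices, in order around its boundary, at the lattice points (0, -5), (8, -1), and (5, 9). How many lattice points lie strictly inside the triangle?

44

Using the shoelace formula, 2A = |[0·(-1) − 8·(-5)] + [8·9 − 5·(-1)] + [5·(-5) − 0·9]| = 92, so the area is 46.
Summing gcd(|Δx|,|Δy|) over the edges gives the boundary count: gcd(8,4) + gcd(3,10) + gcd(5,14) = 4+1+1 = 6.
Pick's theorem gives I = A − B/2 + 1 = 46 − 6/2 + 1 = 44.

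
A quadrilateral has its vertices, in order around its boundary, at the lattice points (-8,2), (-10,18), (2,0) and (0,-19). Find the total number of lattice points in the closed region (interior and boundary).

181

Using the shoelace formula, 2A = |[(-8)·18 − (-10)·2] + [(-10)·0 − 2·18] + [2·(-19) − 0·0] + [0·2 − (-8)·(-19)]| = 350, so the area is 175.
Summing gcd(|Δx|,|Δy|) over the edges gives the boundary count: gcd(2,16) + gcd(12,18) + gcd(2,19) + gcd(8,21) = 2+6+1+1 = 10.
Pick's theorem gives I = A − B/2 + 1 = 175 − 10/2 + 1 = 171, so the closed region contains I + B = 171 + 10 = 181 lattice points.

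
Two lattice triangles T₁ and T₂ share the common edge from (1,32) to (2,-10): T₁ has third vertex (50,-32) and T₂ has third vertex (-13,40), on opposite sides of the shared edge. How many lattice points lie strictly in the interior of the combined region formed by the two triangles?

The union is the simple quadrilateral with vertices (1,32), (50,-32), (2,-10), (-13,40) in order.
By the shoelace formula, twice the signed area is |[1·(-32) − 50·32] + [50·(-10) − 2·(-32)] + [2·40 − (-13)·(-10)] + [(-13)·32 − 1·40]| = 2574, so the area is 1287.
Summing gcd(|Δx|,|Δy|) over the edges gives the boundary count: gcd(49,64) + gcd(48,22) + gcd(15,50) + gcd(14,8) = 1+2+5+2 = 10.
By Pick's theorem I = A − B/2 + 1 = 1287 − 10/2 + 1 = 1283.

1283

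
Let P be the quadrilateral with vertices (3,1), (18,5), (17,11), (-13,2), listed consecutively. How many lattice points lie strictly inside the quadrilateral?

132

By the shoelace formula, twice the signed area is |[3·5 − 18·1] + [18·11 − 17·5] + [17·2 − (-13)·11] + [(-13)·1 − 3·2]| = 268, so the area is 134.
Summing gcd(|Δx|,|Δy|) over the edges gives the boundary count: gcd(15,4) + gcd(1,6) + gcd(30,9) + gcd(16,1) = 1+1+3+1 = 6.
Pick's theorem gives I = A − B/2 + 1 = 134 − 6/2 + 1 = 132.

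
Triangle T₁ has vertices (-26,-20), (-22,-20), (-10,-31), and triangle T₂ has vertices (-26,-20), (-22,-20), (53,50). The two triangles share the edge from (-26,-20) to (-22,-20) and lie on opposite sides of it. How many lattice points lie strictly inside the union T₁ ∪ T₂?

The union is the simple quadrilateral with vertices (-26,-20), (-10,-31), (-22,-20), (53,50) in order.
The shoelace formula gives twice the area as |[(-26)·(-31) − (-10)·(-20)] + [(-10)·(-20) − (-22)·(-31)] + [(-22)·50 − 53·(-20)] + [53·(-20) − (-26)·50]| = 324, so the area is 162.
Along each edge there are gcd(|Δx|,|Δy|)+1 lattice points, so counting each shared vertex once the boundary has gcd(16,11) + gcd(12,11) + gcd(75,70) + gcd(79,70) = 1+1+5+1 = 8.
By Pick's theorem I = A − B/2 + 1 = 162 − 8/2 + 1 = 159.

159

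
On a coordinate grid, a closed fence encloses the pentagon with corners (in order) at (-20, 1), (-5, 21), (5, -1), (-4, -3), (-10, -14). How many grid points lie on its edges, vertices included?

14

Summing gcd(|Δx|,|Δy|) over the edges gives the boundary count: gcd(15,20) + gcd(10,22) + gcd(9,2) + gcd(6,11) + gcd(10,15) = 5+2+1+1+5 = 14.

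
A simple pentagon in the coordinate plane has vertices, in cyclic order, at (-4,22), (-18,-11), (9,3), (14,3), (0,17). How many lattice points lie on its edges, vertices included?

Along each edge there are gcd(|Δx|,|Δy|)+1 lattice points, so counting each shared vertex once the boundary has gcd(14,33) + gcd(27,14) + gcd(5,0) + gcd(14,14) + gcd(4,5) = 1+1+5+14+1 = 22.

22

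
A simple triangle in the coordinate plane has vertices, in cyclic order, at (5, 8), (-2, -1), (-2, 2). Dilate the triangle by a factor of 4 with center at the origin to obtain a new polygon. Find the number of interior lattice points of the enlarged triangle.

159

The shoelace formula gives twice the area as |(5·(-1) − (-2)·8) + ((-2)·2 − (-2)·(-1)) + ((-2)·8 − 5·2)| = 21, so the area is 10.5.
Summing gcd(|Δx|,|Δy|) over the edges gives the boundary count: gcd(7,9) + gcd(0,3) + gcd(7,6) = 1+3+1 = 5.
Scaling by 4 multiplies the area by 4² = 16 (so the new area is 168) and multiplies the boundary lattice-point count by 4, giving 20.
By Pick's theorem, the interior count of the dilated polygon is 168 − 20/2 + 1 = 159.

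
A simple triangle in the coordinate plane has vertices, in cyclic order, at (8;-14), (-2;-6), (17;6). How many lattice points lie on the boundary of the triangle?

Summing gcd(|Δx|,|Δy|) over the edges gives the boundary count: gcd(10,8) + gcd(19,12) + gcd(9,20) = 2+1+1 = 4.

4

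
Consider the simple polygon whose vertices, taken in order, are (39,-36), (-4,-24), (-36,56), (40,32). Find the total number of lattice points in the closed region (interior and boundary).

Using the shoelace formula, 2A = |(39·(-24) − (-4)·(-36)) + ((-4)·56 − (-36)·(-24)) + ((-36)·32 − 40·56) + (40·(-36) − 39·32)| = 8248, so the area is 4124.
Along each edge there are gcd(|Δx|,|Δy|)+1 lattice points, so counting each shared vertex once the boundary has gcd(43,12) + gcd(32,80) + gcd(76,24) + gcd(1,68) = 1+16+4+1 = 22.
Pick's theorem gives I = A − B/2 + 1 = 4124 − 22/2 + 1 = 4114, so the closed region contains I + B = 4114 + 22 = 4136 lattice points.

4136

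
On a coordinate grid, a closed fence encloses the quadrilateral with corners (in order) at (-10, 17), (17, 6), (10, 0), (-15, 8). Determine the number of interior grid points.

251

The shoelace formula gives twice the area as |[(-10)·6 − 17·17] + [17·0 − 10·6] + [10·8 − (-15)·0] + [(-15)·17 − (-10)·8]| = 504, so the area is 252.
Along each edge there are gcd(|Δx|,|Δy|)+1 lattice points, so counting each shared vertex once the boundary has gcd(27,11) + gcd(7,6) + gcd(25,8) + gcd(5,9) = 1+1+1+1 = 4.
By Pick's theorem A = I + B/2 − 1, so I = 252 − 4/2 + 1 = 251.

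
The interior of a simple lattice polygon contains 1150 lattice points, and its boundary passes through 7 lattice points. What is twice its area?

2305

By Pick's theorem, A = I + B/2 − 1 = 1150 + 7/2 − 1 = 2305/2.
Hence 2A = 2305.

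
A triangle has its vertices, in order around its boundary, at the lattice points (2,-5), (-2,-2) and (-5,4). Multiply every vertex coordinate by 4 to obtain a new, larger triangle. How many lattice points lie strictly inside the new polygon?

The shoelace formula gives twice the area as |[2·(-2) − (-2)·(-5)] + [(-2)·4 − (-5)·(-2)] + [(-5)·(-5) − 2·4]| = 15, so the area is 15/2.
Along each edge there are gcd(|Δx|,|Δy|)+1 lattice points, so counting each shared vertex once the boundary has gcd(4,3) + gcd(3,6) + gcd(7,9) = 1+3+1 = 5.
Scaling by 4 multiplies the area by 4² = 16 (so the new area is 120) and multiplies the boundary lattice-point count by 4, giving 20.
By Pick's theorem, the interior count of the dilated polygon is 120 − 20/2 + 1 = 111.

111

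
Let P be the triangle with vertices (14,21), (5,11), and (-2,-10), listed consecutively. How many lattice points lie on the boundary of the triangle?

9

Summing gcd(|Δx|,|Δy|) over the edges gives the boundary count: gcd(9,10) + gcd(7,21) + gcd(16,31) = 1+7+1 = 9.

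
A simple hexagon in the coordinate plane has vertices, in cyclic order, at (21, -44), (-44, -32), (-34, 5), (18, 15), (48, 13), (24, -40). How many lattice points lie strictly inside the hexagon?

3722

The shoelace formula gives twice the area as |[21·(-32) − (-44)·(-44)] + [(-44)·5 − (-34)·(-32)] + [(-34)·15 − 18·5] + [18·13 − 48·15] + [48·(-40) − 24·13] + [24·(-44) − 21·(-40)]| = 7450, so the area is 3725.
Along each edge there are gcd(|Δx|,|Δy|)+1 lattice points, so counting each shared vertex once the boundary has gcd(65,12) + gcd(10,37) + gcd(52,10) + gcd(30,2) + gcd(24,53) + gcd(3,4) = 1+1+2+2+1+1 = 8.
By Pick's theorem A = I + B/2 − 1, so I = 3725 − 8/2 + 1 = 3722.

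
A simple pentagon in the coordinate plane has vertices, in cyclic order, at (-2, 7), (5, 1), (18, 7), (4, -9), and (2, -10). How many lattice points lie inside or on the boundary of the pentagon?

The shoelace formula gives twice the area as |[(-2)·1 − 5·7] + [5·7 − 18·1] + [18·(-9) − 4·7] + [4·(-10) − 2·(-9)] + [2·7 − (-2)·(-10)]| = 238, so the area is 119.
Summing gcd(|Δx|,|Δy|) over the edges gives the boundary count: gcd(7,6) + gcd(13,6) + gcd(14,16) + gcd(2,1) + gcd(4,17) = 1+1+2+1+1 = 6.
Pick's theorem gives I = A − B/2 + 1 = 119 − 6/2 + 1 = 117, so the closed region contains I + B = 117 + 6 = 123 lattice points.

123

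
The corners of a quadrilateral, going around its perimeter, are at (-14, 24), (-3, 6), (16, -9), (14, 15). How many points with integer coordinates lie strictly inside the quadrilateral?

Using the shoelace formula, 2A = |[(-14)·6 − (-3)·24] + [(-3)·(-9) − 16·6] + [16·15 − 14·(-9)] + [14·24 − (-14)·15]| = 831, so the area is 415.5.
Summing gcd(|Δx|,|Δy|) over the edges gives the boundary count: gcd(11,18) + gcd(19,15) + gcd(2,24) + gcd(28,9) = 1+1+2+1 = 5.
Pick's theorem gives I = A − B/2 + 1 = 415.5 − 5/2 + 1 = 414.

414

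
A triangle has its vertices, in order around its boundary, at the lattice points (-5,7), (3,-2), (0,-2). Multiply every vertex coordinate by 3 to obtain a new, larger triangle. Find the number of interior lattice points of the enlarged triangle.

Using the shoelace formula, 2A = |[(-5)·(-2) − 3·7] + [3·(-2) − 0·(-2)] + [0·7 − (-5)·(-2)]| = 27, so the area is 13.5.
Along each edge there are gcd(|Δx|,|Δy|)+1 lattice points, so counting each shared vertex once the boundary has gcd(8,9) + gcd(3,0) + gcd(5,9) = 1+3+1 = 5.
Scaling by 3 multiplies the area by 3² = 9 (so the new area is 121.5) and multiplies the boundary lattice-point count by 3, giving 15.
By Pick's theorem, the interior count of the dilated polygon is 121.5 − 15/2 + 1 = 115.

115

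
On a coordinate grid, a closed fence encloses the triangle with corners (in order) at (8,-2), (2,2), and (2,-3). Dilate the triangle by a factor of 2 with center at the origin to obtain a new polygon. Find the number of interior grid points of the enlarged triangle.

By the shoelace formula, twice the signed area is |(8·2 − 2·(-2)) + (2·(-3) − 2·2) + (2·(-2) − 8·(-3))| = 30, so the area is 15.
The number of boundary lattice points is Σ gcd(|Δx|,|Δy|) = gcd(6,4) + gcd(0,5) + gcd(6,1) = 2+5+1 = 8.
Scaling by 2 multiplies the area by 2² = 4 (so the new area is 60) and multiplies the boundary lattice-point count by 2, giving 16.
By Pick's theorem, the interior count of the dilated polygon is 60 − 16/2 + 1 = 53.

53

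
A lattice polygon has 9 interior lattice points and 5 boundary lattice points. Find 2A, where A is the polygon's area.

Pick's theorem states A = I + B/2 − 1, so A = 9 + 5/2 − 1 = 21/2.
Hence 2A = 21.

21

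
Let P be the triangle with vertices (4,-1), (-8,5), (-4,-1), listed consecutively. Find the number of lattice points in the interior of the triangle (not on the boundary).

17

The shoelace formula gives twice the area as |(4·5 − (-8)·(-1)) + ((-8)·(-1) − (-4)·5) + ((-4)·(-1) − 4·(-1))| = 48, so the area is 24.
Along each edge there are gcd(|Δx|,|Δy|)+1 lattice points, so counting each shared vertex once the boundary has gcd(12,6) + gcd(4,6) + gcd(8,0) = 6+2+8 = 16.
Pick's theorem gives I = A − B/2 + 1 = 24 − 16/2 + 1 = 17.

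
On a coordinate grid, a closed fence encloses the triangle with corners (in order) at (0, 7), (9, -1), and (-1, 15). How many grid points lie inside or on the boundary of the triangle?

By the shoelace formula, twice the signed area is |(0·(-1) − 9·7) + (9·15 − (-1)·(-1)) + ((-1)·7 − 0·15)| = 64, so the area is 32.
The number of boundary lattice points is Σ gcd(|Δx|,|Δy|) = gcd(9,8) + gcd(10,16) + gcd(1,8) = 1+2+1 = 4.
Pick's theorem gives I = A − B/2 + 1 = 32 − 4/2 + 1 = 31, so the closed region contains I + B = 31 + 4 = 35 lattice points.

35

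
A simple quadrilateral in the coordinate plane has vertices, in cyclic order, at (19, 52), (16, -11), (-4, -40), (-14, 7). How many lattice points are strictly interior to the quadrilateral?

1584

By the shoelace formula, twice the signed area is |[19·(-11) − 16·52] + [16·(-40) − (-4)·(-11)] + [(-4)·7 − (-14)·(-40)] + [(-14)·52 − 19·7]| = 3174, so the area is 1587.
Along each edge there are gcd(|Δx|,|Δy|)+1 lattice points, so counting each shared vertex once the boundary has gcd(3,63) + gcd(20,29) + gcd(10,47) + gcd(33,45) = 3+1+1+3 = 8.
Pick's theorem gives I = A − B/2 + 1 = 1587 − 8/2 + 1 = 1584.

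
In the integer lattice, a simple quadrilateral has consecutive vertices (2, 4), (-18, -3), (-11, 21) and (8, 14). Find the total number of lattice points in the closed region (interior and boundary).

Using the shoelace formula, 2A = |(2·(-3) − (-18)·4) + ((-18)·21 − (-11)·(-3)) + ((-11)·14 − 8·21) + (8·4 − 2·14)| = 663, so the area is 331.5.
Summing gcd(|Δx|,|Δy|) over the edges gives the boundary count: gcd(20,7) + gcd(7,24) + gcd(19,7) + gcd(6,10) = 1+1+1+2 = 5.
Pick's theorem gives I = A − B/2 + 1 = 331.5 − 5/2 + 1 = 330, so the closed region contains I + B = 330 + 5 = 335 lattice points.

335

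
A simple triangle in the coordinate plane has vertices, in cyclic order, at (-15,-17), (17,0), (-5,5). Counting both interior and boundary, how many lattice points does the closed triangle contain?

Using the shoelace formula, 2A = |[(-15)·0 − 17·(-17)] + [17·5 − (-5)·0] + [(-5)·(-17) − (-15)·5]| = 534, so the area is 267.
Summing gcd(|Δx|,|Δy|) over the edges gives the boundary count: gcd(32,17) + gcd(22,5) + gcd(10,22) = 1+1+2 = 4.
Pick's theorem gives I = A − B/2 + 1 = 267 − 4/2 + 1 = 266, so the closed region contains I + B = 266 + 4 = 270 lattice points.

270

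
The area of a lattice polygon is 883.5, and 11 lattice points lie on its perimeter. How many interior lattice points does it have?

879

Pick's theorem A = I + B/2 − 1 rearranges to I = A − B/2 + 1 = 883.5 − 11/2 + 1 = 879.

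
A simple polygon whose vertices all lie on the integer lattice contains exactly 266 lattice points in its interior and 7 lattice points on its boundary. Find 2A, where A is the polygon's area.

537

By Pick's theorem, A = I + B/2 − 1 = 266 + 7/2 − 1 = 537/2.
Hence 2A = 537.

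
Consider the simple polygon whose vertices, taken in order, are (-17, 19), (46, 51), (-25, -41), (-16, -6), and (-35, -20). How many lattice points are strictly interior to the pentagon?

1874

By the shoelace formula, twice the signed area is |[(-17)·51 − 46·19] + [46·(-41) − (-25)·51] + [(-25)·(-6) − (-16)·(-41)] + [(-16)·(-20) − (-35)·(-6)] + [(-35)·19 − (-17)·(-20)]| = 3753, so the area is 3753/2.
The number of boundary lattice points is Σ gcd(|Δx|,|Δy|) = gcd(63,32) + gcd(71,92) + gcd(9,35) + gcd(19,14) + gcd(18,39) = 1+1+1+1+3 = 7.
Pick's theorem gives I = A − B/2 + 1 = 3753/2 − 7/2 + 1 = 1874.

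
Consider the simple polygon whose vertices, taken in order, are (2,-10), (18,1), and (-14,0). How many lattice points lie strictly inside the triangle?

By the shoelace formula, twice the signed area is |(2·1 − 18·(-10)) + (18·0 − (-14)·1) + ((-14)·(-10) − 2·0)| = 336, so the area is 168.
Summing gcd(|Δx|,|Δy|) over the edges gives the boundary count: gcd(16,11) + gcd(32,1) + gcd(16,10) = 1+1+2 = 4.
Pick's theorem gives I = A − B/2 + 1 = 168 − 4/2 + 1 = 167.

167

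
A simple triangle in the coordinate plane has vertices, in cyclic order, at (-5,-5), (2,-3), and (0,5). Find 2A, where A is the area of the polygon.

60

By the shoelace formula, twice the signed area is |[(-5)·(-3) − 2·(-5)] + [2·5 − 0·(-3)] + [0·(-5) − (-5)·5]| = 60, so the area is 30.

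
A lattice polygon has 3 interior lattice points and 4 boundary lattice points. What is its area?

Pick's theorem states A = I + B/2 − 1, so A = 3 + 4/2 − 1 = 4.

4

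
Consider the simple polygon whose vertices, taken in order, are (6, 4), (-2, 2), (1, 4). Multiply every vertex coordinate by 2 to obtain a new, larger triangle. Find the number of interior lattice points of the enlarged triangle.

13

The shoelace formula gives twice the area as |(6·2 − (-2)·4) + ((-2)·4 − 1·2) + (1·4 − 6·4)| = 10, so the area is 5.
The number of boundary lattice points is Σ gcd(|Δx|,|Δy|) = gcd(8,2) + gcd(3,2) + gcd(5,0) = 2+1+5 = 8.
Scaling by 2 multiplies the area by 2² = 4 (so the new area is 20) and multiplies the boundary lattice-point count by 2, giving 16.
By Pick's theorem, the interior count of the dilated polygon is 20 − 16/2 + 1 = 13.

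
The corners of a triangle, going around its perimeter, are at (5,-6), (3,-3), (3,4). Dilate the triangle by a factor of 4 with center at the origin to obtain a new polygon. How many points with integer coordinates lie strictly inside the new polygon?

By the shoelace formula, twice the signed area is |(5·(-3) − 3·(-6)) + (3·4 − 3·(-3)) + (3·(-6) − 5·4)| = 14, so the area is 7.
Summing gcd(|Δx|,|Δy|) over the edges gives the boundary count: gcd(2,3) + gcd(0,7) + gcd(2,10) = 1+7+2 = 10.
Scaling by 4 multiplies the area by 4² = 16 (so the new area is 112) and multiplies the boundary lattice-point count by 4, giving 40.
By Pick's theorem, the interior count of the dilated polygon is 112 − 40/2 + 1 = 93.

93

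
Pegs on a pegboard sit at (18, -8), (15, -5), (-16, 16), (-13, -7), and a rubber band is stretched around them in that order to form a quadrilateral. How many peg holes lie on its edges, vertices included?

Along each edge there are gcd(|Δx|,|Δy|)+1 lattice points, so counting each shared vertex once the boundary has gcd(3,3) + gcd(31,21) + gcd(3,23) + gcd(31,1) = 3+1+1+1 = 6.

6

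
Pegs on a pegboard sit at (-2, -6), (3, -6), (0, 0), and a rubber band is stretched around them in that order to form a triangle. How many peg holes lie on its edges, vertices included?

10

The number of boundary lattice points is Σ gcd(|Δx|,|Δy|) = gcd(5,0) + gcd(3,6) + gcd(2,6) = 5+3+2 = 10.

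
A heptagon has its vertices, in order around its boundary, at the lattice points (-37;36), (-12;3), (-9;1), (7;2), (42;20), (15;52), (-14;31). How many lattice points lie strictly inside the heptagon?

The shoelace formula gives twice the area as |((-37)·3 − (-12)·36) + ((-12)·1 − (-9)·3) + ((-9)·2 − 7·1) + (7·20 − 42·2) + (42·52 − 15·20) + (15·31 − (-14)·52) + ((-14)·36 − (-37)·31)| = 4087, so the area is 4087/2.
Summing gcd(|Δx|,|Δy|) over the edges gives the boundary count: gcd(25,33) + gcd(3,2) + gcd(16,1) + gcd(35,18) + gcd(27,32) + gcd(29,21) + gcd(23,5) = 1+1+1+1+1+1+1 = 7.
By Pick's theorem A = I + B/2 − 1, so I = 4087/2 − 7/2 + 1 = 2041.

2041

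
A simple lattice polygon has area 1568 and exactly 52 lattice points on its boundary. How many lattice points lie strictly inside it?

1543

Pick's theorem A = I + B/2 − 1 rearranges to I = A − B/2 + 1 = 1568 − 52/2 + 1 = 1543.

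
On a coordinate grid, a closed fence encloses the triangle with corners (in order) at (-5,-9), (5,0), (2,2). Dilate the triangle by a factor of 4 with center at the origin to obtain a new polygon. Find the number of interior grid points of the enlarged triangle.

371

By the shoelace formula, twice the signed area is |[(-5)·0 − 5·(-9)] + [5·2 − 2·0] + [2·(-9) − (-5)·2]| = 47, so the area is 47/2.
Summing gcd(|Δx|,|Δy|) over the edges gives the boundary count: gcd(10,9) + gcd(3,2) + gcd(7,11) = 1+1+1 = 3.
Scaling by 4 multiplies the area by 4² = 16 (so the new area is 376) and multiplies the boundary lattice-point count by 4, giving 12.
By Pick's theorem, the interior count of the dilated polygon is 376 − 12/2 + 1 = 371.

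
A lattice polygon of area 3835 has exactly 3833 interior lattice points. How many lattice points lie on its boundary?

Pick's theorem gives A = I + B/2 − 1, so B = 2(A − I + 1) = 2(3835 − 3833 + 1) = 6.

6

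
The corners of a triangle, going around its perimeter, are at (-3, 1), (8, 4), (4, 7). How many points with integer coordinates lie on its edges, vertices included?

3

The number of boundary lattice points is Σ gcd(|Δx|,|Δy|) = gcd(11,3) + gcd(4,3) + gcd(7,6) = 1+1+1 = 3.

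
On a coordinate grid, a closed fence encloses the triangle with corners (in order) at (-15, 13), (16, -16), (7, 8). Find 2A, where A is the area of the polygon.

By the shoelace formula, twice the signed area is |((-15)·(-16) − 16·13) + (16·8 − 7·(-16)) + (7·13 − (-15)·8)| = 483, so the area is 241.5.

483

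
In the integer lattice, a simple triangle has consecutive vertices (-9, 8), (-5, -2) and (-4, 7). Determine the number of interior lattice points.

22

Using the shoelace formula, 2A = |[(-9)·(-2) − (-5)·8] + [(-5)·7 − (-4)·(-2)] + [(-4)·8 − (-9)·7]| = 46, so the area is 23.
Summing gcd(|Δx|,|Δy|) over the edges gives the boundary count: gcd(4,10) + gcd(1,9) + gcd(5,1) = 2+1+1 = 4.
By Pick's theorem A = I + B/2 − 1, so I = 23 − 4/2 + 1 = 22.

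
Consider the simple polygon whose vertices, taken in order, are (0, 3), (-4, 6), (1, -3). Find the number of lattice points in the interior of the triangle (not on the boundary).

By the shoelace formula, twice the signed area is |(0·6 − (-4)·3) + ((-4)·(-3) − 1·6) + (1·3 − 0·(-3))| = 21, so the area is 21/2.
Summing gcd(|Δx|,|Δy|) over the edges gives the boundary count: gcd(4,3) + gcd(5,9) + gcd(1,6) = 1+1+1 = 3.
Pick's theorem gives I = A − B/2 + 1 = 21/2 − 3/2 + 1 = 10.

10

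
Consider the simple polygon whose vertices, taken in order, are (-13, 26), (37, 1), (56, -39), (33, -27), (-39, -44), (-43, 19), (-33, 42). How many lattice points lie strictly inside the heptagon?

4648

Using the shoelace formula, 2A = |((-13)·1 − 37·26) + (37·(-39) − 56·1) + (56·(-27) − 33·(-39)) + (33·(-44) − (-39)·(-27)) + ((-39)·19 − (-43)·(-44)) + ((-43)·42 − (-33)·19) + ((-33)·26 − (-13)·42)| = 9328, so the area is 4664.
The number of boundary lattice points is Σ gcd(|Δx|,|Δy|) = gcd(50,25) + gcd(19,40) + gcd(23,12) + gcd(72,17) + gcd(4,63) + gcd(10,23) + gcd(20,16) = 25+1+1+1+1+1+4 = 34.
Pick's theorem gives I = A − B/2 + 1 = 4664 − 34/2 + 1 = 4648.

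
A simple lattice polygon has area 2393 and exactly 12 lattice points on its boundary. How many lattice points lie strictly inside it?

Pick's theorem A = I + B/2 − 1 rearranges to I = A − B/2 + 1 = 2393 − 12/2 + 1 = 2388.

2388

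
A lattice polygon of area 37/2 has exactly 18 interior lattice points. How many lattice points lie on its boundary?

3

Pick's theorem gives A = I + B/2 − 1, so B = 2(A − I + 1) = 2(37/2 − 18 + 1) = 3.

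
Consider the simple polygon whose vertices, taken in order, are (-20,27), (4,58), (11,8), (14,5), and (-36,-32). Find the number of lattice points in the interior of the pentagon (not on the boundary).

1903

The shoelace formula gives twice the area as |((-20)·58 − 4·27) + (4·8 − 11·58) + (11·5 − 14·8) + (14·(-32) − (-36)·5) + ((-36)·27 − (-20)·(-32))| = 3811, so the area is 3811/2.
Summing gcd(|Δx|,|Δy|) over the edges gives the boundary count: gcd(24,31) + gcd(7,50) + gcd(3,3) + gcd(50,37) + gcd(16,59) = 1+1+3+1+1 = 7.
By Pick's theorem A = I + B/2 − 1, so I = 3811/2 − 7/2 + 1 = 1903.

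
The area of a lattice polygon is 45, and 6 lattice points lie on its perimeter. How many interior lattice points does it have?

43

Pick's theorem A = I + B/2 − 1 rearranges to I = A − B/2 + 1 = 45 − 6/2 + 1 = 43.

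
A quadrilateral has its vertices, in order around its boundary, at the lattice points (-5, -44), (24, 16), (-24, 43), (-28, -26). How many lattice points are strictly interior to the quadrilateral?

By the shoelace formula, twice the signed area is |[(-5)·16 − 24·(-44)] + [24·43 − (-24)·16] + [(-24)·(-26) − (-28)·43] + [(-28)·(-44) − (-5)·(-26)]| = 5322, so the area is 2661.
Summing gcd(|Δx|,|Δy|) over the edges gives the boundary count: gcd(29,60) + gcd(48,27) + gcd(4,69) + gcd(23,18) = 1+3+1+1 = 6.
By Pick's theorem A = I + B/2 − 1, so I = 2661 − 6/2 + 1 = 2659.

2659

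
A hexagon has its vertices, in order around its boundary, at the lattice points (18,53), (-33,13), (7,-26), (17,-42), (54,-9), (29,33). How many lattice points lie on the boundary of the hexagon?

7

Along each edge there are gcd(|Δx|,|Δy|)+1 lattice points, so counting each shared vertex once the boundary has gcd(51,40) + gcd(40,39) + gcd(10,16) + gcd(37,33) + gcd(25,42) + gcd(11,20) = 1+1+2+1+1+1 = 7.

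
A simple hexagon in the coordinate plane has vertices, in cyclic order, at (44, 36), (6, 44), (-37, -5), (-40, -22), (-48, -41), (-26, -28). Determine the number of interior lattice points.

2542

By the shoelace formula, twice the signed area is |(44·44 − 6·36) + (6·(-5) − (-37)·44) + ((-37)·(-22) − (-40)·(-5)) + ((-40)·(-41) − (-48)·(-22)) + ((-48)·(-28) − (-26)·(-41)) + ((-26)·36 − 44·(-28))| = 5090, so the area is 2545.
The number of boundary lattice points is Σ gcd(|Δx|,|Δy|) = gcd(38,8) + gcd(43,49) + gcd(3,17) + gcd(8,19) + gcd(22,13) + gcd(70,64) = 2+1+1+1+1+2 = 8.
By Pick's theorem A = I + B/2 − 1, so I = 2545 − 8/2 + 1 = 2542.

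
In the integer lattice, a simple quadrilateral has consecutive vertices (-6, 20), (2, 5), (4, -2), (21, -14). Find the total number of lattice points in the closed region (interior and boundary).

The shoelace formula gives twice the area as |[(-6)·5 − 2·20] + [2·(-2) − 4·5] + [4·(-14) − 21·(-2)] + [21·20 − (-6)·(-14)]| = 228, so the area is 114.
Along each edge there are gcd(|Δx|,|Δy|)+1 lattice points, so counting each shared vertex once the boundary has gcd(8,15) + gcd(2,7) + gcd(17,12) + gcd(27,34) = 1+1+1+1 = 4.
Pick's theorem gives I = A − B/2 + 1 = 114 − 4/2 + 1 = 113, so the closed region contains I + B = 113 + 4 = 117 lattice points.

117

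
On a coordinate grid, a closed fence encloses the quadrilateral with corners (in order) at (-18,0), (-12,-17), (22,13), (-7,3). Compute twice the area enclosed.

735

By the shoelace formula, twice the signed area is |((-18)·(-17) − (-12)·0) + ((-12)·13 − 22·(-17)) + (22·3 − (-7)·13) + ((-7)·0 − (-18)·3)| = 735, so the area is 735/2.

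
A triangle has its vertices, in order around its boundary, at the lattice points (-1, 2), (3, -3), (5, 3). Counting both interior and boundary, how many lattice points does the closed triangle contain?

The shoelace formula gives twice the area as |((-1)·(-3) − 3·2) + (3·3 − 5·(-3)) + (5·2 − (-1)·3)| = 34, so the area is 17.
Summing gcd(|Δx|,|Δy|) over the edges gives the boundary count: gcd(4,5) + gcd(2,6) + gcd(6,1) = 1+2+1 = 4.
Pick's theorem gives I = A − B/2 + 1 = 17 − 4/2 + 1 = 16, so the closed region contains I + B = 16 + 4 = 20 lattice points.

20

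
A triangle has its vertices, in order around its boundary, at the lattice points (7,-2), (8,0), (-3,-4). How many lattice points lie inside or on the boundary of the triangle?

Using the shoelace formula, 2A = |(7·0 − 8·(-2)) + (8·(-4) − (-3)·0) + ((-3)·(-2) − 7·(-4))| = 18, so the area is 9.
Along each edge there are gcd(|Δx|,|Δy|)+1 lattice points, so counting each shared vertex once the boundary has gcd(1,2) + gcd(11,4) + gcd(10,2) = 1+1+2 = 4.
Pick's theorem gives I = A − B/2 + 1 = 9 − 4/2 + 1 = 8, so the closed region contains I + B = 8 + 4 = 12 lattice points.

12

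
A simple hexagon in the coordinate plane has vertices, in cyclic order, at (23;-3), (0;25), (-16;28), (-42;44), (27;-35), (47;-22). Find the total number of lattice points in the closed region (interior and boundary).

The shoelace formula gives twice the area as |[23·25 − 0·(-3)] + [0·28 − (-16)·25] + [(-16)·44 − (-42)·28] + [(-42)·(-35) − 27·44] + [27·(-22) − 47·(-35)] + [47·(-3) − 23·(-22)]| = 3145, so the area is 3145/2.
Summing gcd(|Δx|,|Δy|) over the edges gives the boundary count: gcd(23,28) + gcd(16,3) + gcd(26,16) + gcd(69,79) + gcd(20,13) + gcd(24,19) = 1+1+2+1+1+1 = 7.
Pick's theorem gives I = A − B/2 + 1 = 3145/2 − 7/2 + 1 = 1570, so the closed region contains I + B = 1570 + 7 = 1577 lattice points.

1577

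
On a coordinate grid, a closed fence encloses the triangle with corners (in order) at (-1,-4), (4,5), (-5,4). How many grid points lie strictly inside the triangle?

The shoelace formula gives twice the area as |[(-1)·5 − 4·(-4)] + [4·4 − (-5)·5] + [(-5)·(-4) − (-1)·4]| = 76, so the area is 38.
Along each edge there are gcd(|Δx|,|Δy|)+1 lattice points, so counting each shared vertex once the boundary has gcd(5,9) + gcd(9,1) + gcd(4,8) = 1+1+4 = 6.
By Pick's theorem A = I + B/2 − 1, so I = 38 − 6/2 + 1 = 36.

36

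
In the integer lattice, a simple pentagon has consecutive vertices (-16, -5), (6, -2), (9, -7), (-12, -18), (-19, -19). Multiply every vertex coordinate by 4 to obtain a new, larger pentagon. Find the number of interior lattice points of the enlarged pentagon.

4239

The shoelace formula gives twice the area as |((-16)·(-2) − 6·(-5)) + (6·(-7) − 9·(-2)) + (9·(-18) − (-12)·(-7)) + ((-12)·(-19) − (-19)·(-18)) + ((-19)·(-5) − (-16)·(-19))| = 531, so the area is 531/2.
Summing gcd(|Δx|,|Δy|) over the edges gives the boundary count: gcd(22,3) + gcd(3,5) + gcd(21,11) + gcd(7,1) + gcd(3,14) = 1+1+1+1+1 = 5.
Scaling by 4 multiplies the area by 4² = 16 (so the new area is 4248) and multiplies the boundary lattice-point count by 4, giving 20.
By Pick's theorem, the interior count of the dilated polygon is 4248 − 20/2 + 1 = 4239.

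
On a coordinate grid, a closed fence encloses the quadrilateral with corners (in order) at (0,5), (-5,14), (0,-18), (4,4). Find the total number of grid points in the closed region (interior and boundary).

107

The shoelace formula gives twice the area as |[0·14 − (-5)·5] + [(-5)·(-18) − 0·14] + [0·4 − 4·(-18)] + [4·5 − 0·4]| = 207, so the area is 103.5.
Along each edge there are gcd(|Δx|,|Δy|)+1 lattice points, so counting each shared vertex once the boundary has gcd(5,9) + gcd(5,32) + gcd(4,22) + gcd(4,1) = 1+1+2+1 = 5.
Pick's theorem gives I = A − B/2 + 1 = 103.5 − 5/2 + 1 = 102, so the closed region contains I + B = 102 + 5 = 107 lattice points.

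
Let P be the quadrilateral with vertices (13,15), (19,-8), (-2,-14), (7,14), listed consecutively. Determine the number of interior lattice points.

337

Using the shoelace formula, 2A = |(13·(-8) − 19·15) + (19·(-14) − (-2)·(-8)) + ((-2)·14 − 7·(-14)) + (7·15 − 13·14)| = 678, so the area is 339.
Summing gcd(|Δx|,|Δy|) over the edges gives the boundary count: gcd(6,23) + gcd(21,6) + gcd(9,28) + gcd(6,1) = 1+3+1+1 = 6.
Pick's theorem gives I = A − B/2 + 1 = 339 − 6/2 + 1 = 337.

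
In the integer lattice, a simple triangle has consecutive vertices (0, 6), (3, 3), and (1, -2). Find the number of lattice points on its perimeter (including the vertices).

The number of boundary lattice points is Σ gcd(|Δx|,|Δy|) = gcd(3,3) + gcd(2,5) + gcd(1,8) = 3+1+1 = 5.

5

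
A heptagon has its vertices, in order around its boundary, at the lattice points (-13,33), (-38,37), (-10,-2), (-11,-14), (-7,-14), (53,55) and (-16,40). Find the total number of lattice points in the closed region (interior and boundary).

By the shoelace formula, twice the signed area is |[(-13)·37 − (-38)·33] + [(-38)·(-2) − (-10)·37] + [(-10)·(-14) − (-11)·(-2)] + [(-11)·(-14) − (-7)·(-14)] + [(-7)·55 − 53·(-14)] + [53·40 − (-16)·55] + [(-16)·33 − (-13)·40]| = 4742, so the area is 2371.
Summing gcd(|Δx|,|Δy|) over the edges gives the boundary count: gcd(25,4) + gcd(28,39) + gcd(1,12) + gcd(4,0) + gcd(60,69) + gcd(69,15) + gcd(3,7) = 1+1+1+4+3+3+1 = 14.
Pick's theorem gives I = A − B/2 + 1 = 2371 − 14/2 + 1 = 2365, so the closed region contains I + B = 2365 + 14 = 2379 lattice points.

2379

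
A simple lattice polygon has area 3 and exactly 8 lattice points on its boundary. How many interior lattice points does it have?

0

From Pick's theorem, I = A − B/2 + 1 = 3 − 8/2 + 1 = 0.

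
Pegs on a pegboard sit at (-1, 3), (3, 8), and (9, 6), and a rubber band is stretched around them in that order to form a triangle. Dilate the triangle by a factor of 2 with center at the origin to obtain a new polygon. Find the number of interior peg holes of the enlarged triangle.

73

Using the shoelace formula, 2A = |[(-1)·8 − 3·3] + [3·6 − 9·8] + [9·3 − (-1)·6]| = 38, so the area is 19.
Along each edge there are gcd(|Δx|,|Δy|)+1 lattice points, so counting each shared vertex once the boundary has gcd(4,5) + gcd(6,2) + gcd(10,3) = 1+2+1 = 4.
Scaling by 2 multiplies the area by 2² = 4 (so the new area is 76) and multiplies the boundary lattice-point count by 2, giving 8.
By Pick's theorem, the interior count of the dilated polygon is 76 − 8/2 + 1 = 73.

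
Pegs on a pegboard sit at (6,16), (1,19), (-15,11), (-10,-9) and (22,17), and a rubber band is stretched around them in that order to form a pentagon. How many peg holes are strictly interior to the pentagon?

451

By the shoelace formula, twice the signed area is |(6·19 − 1·16) + (1·11 − (-15)·19) + ((-15)·(-9) − (-10)·11) + ((-10)·17 − 22·(-9)) + (22·16 − 6·17)| = 917, so the area is 917/2.
Summing gcd(|Δx|,|Δy|) over the edges gives the boundary count: gcd(5,3) + gcd(16,8) + gcd(5,20) + gcd(32,26) + gcd(16,1) = 1+8+5+2+1 = 17.
By Pick's theorem A = I + B/2 − 1, so I = 917/2 − 17/2 + 1 = 451.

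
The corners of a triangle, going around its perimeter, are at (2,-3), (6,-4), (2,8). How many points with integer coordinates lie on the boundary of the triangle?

16

Summing gcd(|Δx|,|Δy|) over the edges gives the boundary count: gcd(4,1) + gcd(4,12) + gcd(0,11) = 1+4+11 = 16.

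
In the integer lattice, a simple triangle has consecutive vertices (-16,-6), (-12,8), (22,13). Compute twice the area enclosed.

456

By the shoelace formula, twice the signed area is |((-16)·8 − (-12)·(-6)) + ((-12)·13 − 22·8) + (22·(-6) − (-16)·13)| = 456, so the area is 228.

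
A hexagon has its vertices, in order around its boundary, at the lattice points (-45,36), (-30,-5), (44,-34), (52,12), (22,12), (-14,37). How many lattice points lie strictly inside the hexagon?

3655

The shoelace formula gives twice the area as |((-45)·(-5) − (-30)·36) + ((-30)·(-34) − 44·(-5)) + (44·12 − 52·(-34)) + (52·12 − 22·12) + (22·37 − (-14)·12) + ((-14)·36 − (-45)·37)| = 7344, so the area is 3672.
Summing gcd(|Δx|,|Δy|) over the edges gives the boundary count: gcd(15,41) + gcd(74,29) + gcd(8,46) + gcd(30,0) + gcd(36,25) + gcd(31,1) = 1+1+2+30+1+1 = 36.
By Pick's theorem A = I + B/2 − 1, so I = 3672 − 36/2 + 1 = 3655.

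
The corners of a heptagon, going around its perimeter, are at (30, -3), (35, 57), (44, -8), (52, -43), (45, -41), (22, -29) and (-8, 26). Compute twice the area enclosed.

3465

Using the shoelace formula, 2A = |(30·57 − 35·(-3)) + (35·(-8) − 44·57) + (44·(-43) − 52·(-8)) + (52·(-41) − 45·(-43)) + (45·(-29) − 22·(-41)) + (22·26 − (-8)·(-29)) + ((-8)·(-3) − 30·26)| = 3465, so the area is 1732.5.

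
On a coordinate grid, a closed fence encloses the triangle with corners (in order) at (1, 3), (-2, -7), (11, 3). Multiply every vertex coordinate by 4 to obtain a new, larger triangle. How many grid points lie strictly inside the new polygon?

By the shoelace formula, twice the signed area is |[1·(-7) − (-2)·3] + [(-2)·3 − 11·(-7)] + [11·3 − 1·3]| = 100, so the area is 50.
The number of boundary lattice points is Σ gcd(|Δx|,|Δy|) = gcd(3,10) + gcd(13,10) + gcd(10,0) = 1+1+10 = 12.
Scaling by 4 multiplies the area by 4² = 16 (so the new area is 800) and multiplies the boundary lattice-point count by 4, giving 48.
By Pick's theorem, the interior count of the dilated polygon is 800 − 48/2 + 1 = 777.

777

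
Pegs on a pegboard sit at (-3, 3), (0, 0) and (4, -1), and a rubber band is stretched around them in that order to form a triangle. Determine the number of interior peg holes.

3

Using the shoelace formula, 2A = |[(-3)·0 − 0·3] + [0·(-1) − 4·0] + [4·3 − (-3)·(-1)]| = 9, so the area is 9/2.
Along each edge there are gcd(|Δx|,|Δy|)+1 lattice points, so counting each shared vertex once the boundary has gcd(3,3) + gcd(4,1) + gcd(7,4) = 3+1+1 = 5.
Pick's theorem gives I = A − B/2 + 1 = 9/2 − 5/2 + 1 = 3.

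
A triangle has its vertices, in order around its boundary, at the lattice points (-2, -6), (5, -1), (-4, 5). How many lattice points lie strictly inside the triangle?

42

By the shoelace formula, twice the signed area is |[(-2)·(-1) − 5·(-6)] + [5·5 − (-4)·(-1)] + [(-4)·(-6) − (-2)·5]| = 87, so the area is 43.5.
Along each edge there are gcd(|Δx|,|Δy|)+1 lattice points, so counting each shared vertex once the boundary has gcd(7,5) + gcd(9,6) + gcd(2,11) = 1+3+1 = 5.
Pick's theorem gives I = A − B/2 + 1 = 43.5 − 5/2 + 1 = 42.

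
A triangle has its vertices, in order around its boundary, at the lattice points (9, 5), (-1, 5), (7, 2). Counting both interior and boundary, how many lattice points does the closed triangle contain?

Using the shoelace formula, 2A = |[9·5 − (-1)·5] + [(-1)·2 − 7·5] + [7·5 − 9·2]| = 30, so the area is 15.
The number of boundary lattice points is Σ gcd(|Δx|,|Δy|) = gcd(10,0) + gcd(8,3) + gcd(2,3) = 10+1+1 = 12.
Pick's theorem gives I = A − B/2 + 1 = 15 − 12/2 + 1 = 10, so the closed region contains I + B = 10 + 12 = 22 lattice points.

22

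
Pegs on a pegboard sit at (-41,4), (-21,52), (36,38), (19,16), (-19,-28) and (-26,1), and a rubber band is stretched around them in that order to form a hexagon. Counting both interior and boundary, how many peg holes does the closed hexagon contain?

By the shoelace formula, twice the signed area is |[(-41)·52 − (-21)·4] + [(-21)·38 − 36·52] + [36·16 − 19·38] + [19·(-28) − (-19)·16] + [(-19)·1 − (-26)·(-28)] + [(-26)·4 − (-41)·1]| = 5902, so the area is 2951.
The number of boundary lattice points is Σ gcd(|Δx|,|Δy|) = gcd(20,48) + gcd(57,14) + gcd(17,22) + gcd(38,44) + gcd(7,29) + gcd(15,3) = 4+1+1+2+1+3 = 12.
Pick's theorem gives I = A − B/2 + 1 = 2951 − 12/2 + 1 = 2946, so the closed region contains I + B = 2946 + 12 = 2958 lattice points.

2958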